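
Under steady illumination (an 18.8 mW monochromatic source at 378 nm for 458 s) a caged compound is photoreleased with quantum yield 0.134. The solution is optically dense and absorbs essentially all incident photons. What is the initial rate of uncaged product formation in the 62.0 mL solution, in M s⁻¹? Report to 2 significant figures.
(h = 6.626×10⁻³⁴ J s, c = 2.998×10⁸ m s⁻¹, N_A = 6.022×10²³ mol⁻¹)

Photon energy at 378 nm: hc/λ = (6.626×10⁻³⁴)(2.998×10⁸)/(378×10⁻⁹) = 5.255×10⁻¹⁹ J.
Energy delivered: (18.8 mW)(458 s) = 8.610 J.
Photons incident: 8.610 / 5.255×10⁻¹⁹ = 1.638×10¹⁹, i.e. 1.638×10¹⁹/6.022×10²³ = 2.720×10⁻⁵ mol.
Product formed: 0.134 × 2.720×10⁻⁵ = 3.645×10⁻⁶ mol.
Rate: 3.645×10⁻⁶ mol / (458 s × 0.062 L) = 1.3×10⁻⁷ M s⁻¹.

1.3×10⁻⁷ M s⁻¹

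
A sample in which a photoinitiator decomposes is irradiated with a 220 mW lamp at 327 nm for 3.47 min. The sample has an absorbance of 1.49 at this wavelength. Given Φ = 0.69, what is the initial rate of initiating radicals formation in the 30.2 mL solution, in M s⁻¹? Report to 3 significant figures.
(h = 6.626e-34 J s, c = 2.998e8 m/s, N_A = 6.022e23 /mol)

Photon energy at 327 nm: hc/λ = (6.626e-34)(2.998e8)/(327e-9) = 6.075e-19 J.
Energy delivered: (220 mW)(208.2 s) = 45.80 J.
Photons incident: 45.80 / 6.075e-19 = 7.539e19, i.e. 7.539e19/6.022e23 = 1.252e-4 mol.
Fraction absorbed: 1 − 10^(−1.49) = 0.9676.
Photons absorbed: 0.9676 × 1.252e-4 = 1.211e-4 mol.
Product formed: 0.69 × 1.211e-4 = 8.356e-5 mol.
Rate: 8.356e-5 mol / (208.2 s × 0.0302 L) = 1.33e-5 M s⁻¹.

1.33e-5 M s⁻¹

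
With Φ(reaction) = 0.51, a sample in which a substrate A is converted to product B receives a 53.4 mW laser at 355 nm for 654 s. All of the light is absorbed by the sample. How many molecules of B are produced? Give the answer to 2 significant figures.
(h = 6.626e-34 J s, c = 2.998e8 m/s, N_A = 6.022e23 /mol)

3.2e19 molecules

Photon energy at 355 nm: hc/λ = (6.626e-34)(2.998e8)/(355e-9) = 5.596e-19 J.
Energy delivered: (53.4 mW)(654 s) = 34.92 J.
Photons incident: 34.92 / 5.596e-19 = 6.240e19, i.e. 6.240e19/6.022e23 = 1.036e-4 mol.
Product: Φ × n_abs = 0.51 × 1.036e-4 = 5.284e-5 mol.
As a count: 5.284e-5 × 6.022e23 = 3.2e19.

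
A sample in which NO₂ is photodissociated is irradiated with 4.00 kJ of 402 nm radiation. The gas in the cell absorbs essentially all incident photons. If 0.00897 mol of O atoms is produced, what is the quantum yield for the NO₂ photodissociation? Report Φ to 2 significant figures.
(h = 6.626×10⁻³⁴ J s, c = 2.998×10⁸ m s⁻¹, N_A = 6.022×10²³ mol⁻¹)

Photon energy at 402 nm: hc/λ = (6.626×10⁻³⁴)(2.998×10⁸)/(402×10⁻⁹) = 4.941×10⁻¹⁹ J.
Incident energy: 4.00 kJ = 4000 J.
Photons incident: 4000 / 4.941×10⁻¹⁹ = 8.096×10²¹, i.e. 8.096×10²¹/6.022×10²³ = 0.01344 mol.
Φ = 0.00897 mol / 0.01344 mol photons = 0.67.

Φ = 0.67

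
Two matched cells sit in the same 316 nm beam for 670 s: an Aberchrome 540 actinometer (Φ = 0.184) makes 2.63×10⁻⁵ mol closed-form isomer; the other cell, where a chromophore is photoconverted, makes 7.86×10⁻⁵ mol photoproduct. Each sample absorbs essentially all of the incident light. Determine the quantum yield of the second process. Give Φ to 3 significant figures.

Photons absorbed by the actinometer: 2.63×10⁻⁵ / 0.184 = 1.429×10⁻⁴ mol.
Φ(unknown) = 7.86×10⁻⁵ / 1.429×10⁻⁴ = 0.550.

Φ = 0.550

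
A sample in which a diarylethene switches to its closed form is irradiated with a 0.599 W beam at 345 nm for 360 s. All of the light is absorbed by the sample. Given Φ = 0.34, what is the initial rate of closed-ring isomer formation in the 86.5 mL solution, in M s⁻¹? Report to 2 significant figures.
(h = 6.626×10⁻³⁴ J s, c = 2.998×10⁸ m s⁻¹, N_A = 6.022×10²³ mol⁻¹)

Photon energy at 345 nm: hc/λ = (6.626×10⁻³⁴)(2.998×10⁸)/(345×10⁻⁹) = 5.758×10⁻¹⁹ J.
Energy delivered: (0.599 W)(360 s) = 215.6 J.
Photons incident: 215.6 / 5.758×10⁻¹⁹ = 3.744×10²⁰, i.e. 3.744×10²⁰/6.022×10²³ = 6.217×10⁻⁴ mol.
Product formed: 0.34 × 6.217×10⁻⁴ = 2.114×10⁻⁴ mol.
Rate: 2.114×10⁻⁴ mol / (360 s × 0.0865 L) = 6.8×10⁻⁶ M s⁻¹.

6.8×10⁻⁶ M s⁻¹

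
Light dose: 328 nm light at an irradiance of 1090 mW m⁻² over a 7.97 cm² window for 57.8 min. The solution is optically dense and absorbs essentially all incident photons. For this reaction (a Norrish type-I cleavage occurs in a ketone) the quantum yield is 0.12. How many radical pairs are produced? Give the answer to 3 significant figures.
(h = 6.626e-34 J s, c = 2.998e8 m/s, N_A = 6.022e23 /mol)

5.97e17 radical pairs

Photon energy at 328 nm: hc/λ = (6.626e-34)(2.998e8)/(328e-9) = 6.056e-19 J.
Energy delivered: (1090 mW m⁻²)(7.97e-4 m²)(3468 s) = 3.013 J.
Photons incident: 3.013 / 6.056e-19 = 4.975e18, i.e. 4.975e18/6.022e23 = 8.261e-6 mol.
Product: Φ × n_abs = 0.12 × 8.261e-6 = 9.913e-7 mol.
As a count: 9.913e-7 × 6.022e23 = 5.97e17.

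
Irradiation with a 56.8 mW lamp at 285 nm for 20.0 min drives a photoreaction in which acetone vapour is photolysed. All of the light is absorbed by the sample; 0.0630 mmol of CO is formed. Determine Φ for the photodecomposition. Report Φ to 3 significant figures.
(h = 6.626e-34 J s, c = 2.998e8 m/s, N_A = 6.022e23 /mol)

Product: 0.0630 mmol = 6.30e-5 mol.
Photon energy at 285 nm: hc/λ = (6.626e-34)(2.998e8)/(285e-9) = 6.970e-19 J.
Energy delivered: (56.8 mW)(1200 s) = 68.16 J.
Photons incident: 68.16 / 6.970e-19 = 9.779e19, i.e. 9.779e19/6.022e23 = 1.624e-4 mol.
Φ = 6.30e-5 mol / 1.624e-4 mol photons = 0.388.

Φ = 0.388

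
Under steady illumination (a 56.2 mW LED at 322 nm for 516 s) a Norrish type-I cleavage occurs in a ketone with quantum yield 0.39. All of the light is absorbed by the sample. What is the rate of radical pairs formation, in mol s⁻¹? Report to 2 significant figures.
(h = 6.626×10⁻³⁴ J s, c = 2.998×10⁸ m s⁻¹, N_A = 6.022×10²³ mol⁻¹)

Photon energy at 322 nm: hc/λ = (6.626×10⁻³⁴)(2.998×10⁸)/(322×10⁻⁹) = 6.169×10⁻¹⁹ J.
Energy delivered: (56.2 mW)(516 s) = 29.00 J.
Photons incident: 29.00 / 6.169×10⁻¹⁹ = 4.701×10¹⁹, i.e. 4.701×10¹⁹/6.022×10²³ = 7.806×10⁻⁵ mol.
Product formed: 0.39 × 7.806×10⁻⁵ = 3.044×10⁻⁵ mol.
Rate: 3.044×10⁻⁵ / 516 s = 5.9×10⁻⁸ mol s⁻¹.

5.9×10⁻⁸ mol s⁻¹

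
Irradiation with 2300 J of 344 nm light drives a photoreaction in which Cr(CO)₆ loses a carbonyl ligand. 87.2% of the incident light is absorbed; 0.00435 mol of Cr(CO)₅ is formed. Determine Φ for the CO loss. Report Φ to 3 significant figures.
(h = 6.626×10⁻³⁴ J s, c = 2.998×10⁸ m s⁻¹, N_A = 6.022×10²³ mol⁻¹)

Photon energy at 344 nm: hc/λ = (6.626×10⁻³⁴)(2.998×10⁸)/(344×10⁻⁹) = 5.775×10⁻¹⁹ J.
Photons incident: 2300 / 5.775×10⁻¹⁹ = 3.983×10²¹, i.e. 3.983×10²¹/6.022×10²³ = 0.006614 mol.
Photons absorbed: 0.872 × 0.006614 = 0.005767 mol.
Φ = 0.00435 mol / 0.005767 mol photons = 0.754.

Φ = 0.754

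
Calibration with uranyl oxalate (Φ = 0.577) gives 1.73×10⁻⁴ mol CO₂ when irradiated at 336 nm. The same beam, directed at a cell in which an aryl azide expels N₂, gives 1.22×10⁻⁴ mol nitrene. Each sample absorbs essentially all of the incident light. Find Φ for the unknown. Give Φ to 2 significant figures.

Φ = 0.41

Photons absorbed by the actinometer: 1.73×10⁻⁴ / 0.577 = 2.998×10⁻⁴ mol.
Φ(unknown) = 1.22×10⁻⁴ / 2.998×10⁻⁴ = 0.41.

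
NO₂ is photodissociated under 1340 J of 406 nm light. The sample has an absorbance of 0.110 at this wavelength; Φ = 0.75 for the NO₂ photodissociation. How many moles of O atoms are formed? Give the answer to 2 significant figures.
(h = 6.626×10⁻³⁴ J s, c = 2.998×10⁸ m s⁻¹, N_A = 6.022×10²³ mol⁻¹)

Photon energy at 406 nm: hc/λ = (6.626×10⁻³⁴)(2.998×10⁸)/(406×10⁻⁹) = 4.893×10⁻¹⁹ J.
Photons incident: 1340 / 4.893×10⁻¹⁹ = 2.739×10²¹, i.e. 2.739×10²¹/6.022×10²³ = 0.004548 mol.
Fraction absorbed: 1 − 10^(−0.110) = 0.2238.
Photons absorbed: 0.2238 × 0.004548 = 0.001018 mol.
Product: Φ × n_abs = 0.75 × 0.001018 = 7.635×10⁻⁴ mol.

7.6×10⁻⁴ mol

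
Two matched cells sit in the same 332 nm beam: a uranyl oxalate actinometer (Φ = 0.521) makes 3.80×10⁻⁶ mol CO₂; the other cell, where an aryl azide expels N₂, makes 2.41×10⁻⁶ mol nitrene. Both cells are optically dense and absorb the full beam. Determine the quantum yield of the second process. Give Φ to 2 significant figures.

Photons absorbed by the actinometer: 3.80×10⁻⁶ / 0.521 = 7.294×10⁻⁶ mol.
Φ(unknown) = 2.41×10⁻⁶ / 7.294×10⁻⁶ = 0.33.

Φ = 0.33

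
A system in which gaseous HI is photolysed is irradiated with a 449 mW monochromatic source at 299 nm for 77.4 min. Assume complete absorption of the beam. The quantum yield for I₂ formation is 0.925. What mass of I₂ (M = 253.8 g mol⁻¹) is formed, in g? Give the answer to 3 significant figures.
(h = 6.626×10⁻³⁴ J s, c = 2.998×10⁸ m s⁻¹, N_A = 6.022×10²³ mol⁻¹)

Photon energy at 299 nm: hc/λ = (6.626×10⁻³⁴)(2.998×10⁸)/(299×10⁻⁹) = 6.644×10⁻¹⁹ J.
Energy delivered: (449 mW)(4644 s) = 2085 J.
Photons incident: 2085 / 6.644×10⁻¹⁹ = 3.138×10²¹, i.e. 3.138×10²¹/6.022×10²³ = 0.005211 mol.
Product: Φ × n_abs = 0.925 × 0.005211 = 0.004820 mol.
Mass: 0.004820 × 253.8 = 1.223 g = 1.22 g.

1.22 g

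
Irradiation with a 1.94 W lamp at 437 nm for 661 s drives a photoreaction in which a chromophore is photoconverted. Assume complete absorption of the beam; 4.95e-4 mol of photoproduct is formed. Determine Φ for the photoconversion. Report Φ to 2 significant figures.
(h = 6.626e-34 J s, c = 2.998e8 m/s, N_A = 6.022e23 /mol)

Photon energy at 437 nm: hc/λ = (6.626e-34)(2.998e8)/(437e-9) = 4.546e-19 J.
Energy delivered: (1.94 W)(661 s) = 1282 J.
Photons incident: 1282 / 4.546e-19 = 2.820e21, i.e. 2.820e21/6.022e23 = 0.004683 mol.
Φ = 4.95e-4 mol / 0.004683 mol photons = 0.11.

Φ = 0.11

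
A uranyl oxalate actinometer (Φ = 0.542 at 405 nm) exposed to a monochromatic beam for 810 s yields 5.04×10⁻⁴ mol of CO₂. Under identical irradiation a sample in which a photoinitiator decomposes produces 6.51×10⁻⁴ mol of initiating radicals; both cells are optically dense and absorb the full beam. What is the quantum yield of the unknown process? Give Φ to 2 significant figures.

Photons absorbed by the actinometer: 5.04×10⁻⁴ / 0.542 = 9.299×10⁻⁴ mol.
Φ(unknown) = 6.51×10⁻⁴ / 9.299×10⁻⁴ = 0.70.

Φ = 0.70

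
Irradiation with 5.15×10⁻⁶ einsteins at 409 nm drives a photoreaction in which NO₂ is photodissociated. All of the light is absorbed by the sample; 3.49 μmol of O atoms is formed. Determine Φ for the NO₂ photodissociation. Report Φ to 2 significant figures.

Φ = 0.68

Product: 3.49 μmol = 3.49×10⁻⁶ mol.
Φ = 3.49×10⁻⁶ mol / 5.15×10⁻⁶ mol photons = 0.68.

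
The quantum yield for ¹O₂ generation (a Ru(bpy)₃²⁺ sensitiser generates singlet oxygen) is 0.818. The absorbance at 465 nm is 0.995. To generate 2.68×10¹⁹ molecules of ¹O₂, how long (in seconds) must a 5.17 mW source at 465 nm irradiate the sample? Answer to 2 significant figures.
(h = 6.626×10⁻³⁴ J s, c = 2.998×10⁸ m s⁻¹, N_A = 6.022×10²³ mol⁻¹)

Product: 2.68×10¹⁹ / 6.022×10²³ = 4.450×10⁻⁵ mol.
Photons that must be absorbed: 4.450×10⁻⁵ / 0.818 = 5.440×10⁻⁵ mol.
Fraction absorbed: 1 − 10^(−0.995) = 0.8988.
Incident photons needed: 5.440×10⁻⁵ / 0.8988 = 6.053×10⁻⁵ mol.
Photon energy: hc/λ = 4.272×10⁻¹⁹ J; per mole, 2.573×10⁵ J mol⁻¹.
Energy required: 6.053×10⁻⁵ × 2.573×10⁵ = 15.57 J.
Time: 15.57 J / 0.00517 W = 3000 s.

t ≈ 3000 s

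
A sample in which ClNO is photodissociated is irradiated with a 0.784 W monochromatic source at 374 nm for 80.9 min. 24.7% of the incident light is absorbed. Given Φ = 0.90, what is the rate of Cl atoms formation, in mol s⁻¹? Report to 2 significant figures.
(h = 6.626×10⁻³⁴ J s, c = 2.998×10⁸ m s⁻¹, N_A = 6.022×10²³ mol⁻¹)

5.4×10⁻⁷ mol s⁻¹

Photon energy at 374 nm: hc/λ = (6.626×10⁻³⁴)(2.998×10⁸)/(374×10⁻⁹) = 5.311×10⁻¹⁹ J.
Energy delivered: (0.784 W)(4854 s) = 3806 J.
Photons incident: 3806 / 5.311×10⁻¹⁹ = 7.166×10²¹, i.e. 7.166×10²¹/6.022×10²³ = 0.01190 mol.
Photons absorbed: 0.247 × 0.01190 = 0.002939 mol.
Product formed: 0.90 × 0.002939 = 0.002645 mol.
Rate: 0.002645 / 4854 s = 5.4×10⁻⁷ mol s⁻¹.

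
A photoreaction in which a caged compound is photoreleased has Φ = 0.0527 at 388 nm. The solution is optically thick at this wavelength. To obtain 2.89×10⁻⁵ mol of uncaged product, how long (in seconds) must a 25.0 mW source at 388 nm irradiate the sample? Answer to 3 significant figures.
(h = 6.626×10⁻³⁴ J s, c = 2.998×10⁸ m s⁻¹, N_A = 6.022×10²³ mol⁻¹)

t ≈ 6760 s

Photons that must be absorbed: 2.89×10⁻⁵ / 0.0527 = 5.484×10⁻⁴ mol.
Photon energy: hc/λ = 5.120×10⁻¹⁹ J; per mole, 3.083×10⁵ J mol⁻¹.
Energy required: 5.484×10⁻⁴ × 3.083×10⁵ = 169.1 J.
Time: 169.1 J / 0.025 W = 6760 s.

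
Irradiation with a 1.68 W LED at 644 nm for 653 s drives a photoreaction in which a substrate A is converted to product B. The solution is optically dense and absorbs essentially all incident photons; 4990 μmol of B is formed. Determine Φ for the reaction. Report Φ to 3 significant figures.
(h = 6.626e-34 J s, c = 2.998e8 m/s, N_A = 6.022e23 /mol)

Φ = 0.845

Product: 4990 μmol = 0.00499 mol.
Photon energy at 644 nm: hc/λ = (6.626e-34)(2.998e8)/(644e-9) = 3.085e-19 J.
Energy delivered: (1.68 W)(653 s) = 1097 J.
Photons incident: 1097 / 3.085e-19 = 3.556e21, i.e. 3.556e21/6.022e23 = 0.005905 mol.
Φ = 0.00499 mol / 0.005905 mol photons = 0.845.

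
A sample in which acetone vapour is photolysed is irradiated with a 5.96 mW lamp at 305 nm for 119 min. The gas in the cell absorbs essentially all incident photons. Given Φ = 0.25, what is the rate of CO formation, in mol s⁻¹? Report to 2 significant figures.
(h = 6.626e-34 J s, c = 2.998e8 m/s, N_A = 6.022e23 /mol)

Photon energy at 305 nm: hc/λ = (6.626e-34)(2.998e8)/(305e-9) = 6.513e-19 J.
Energy delivered: (5.96 mW)(7140 s) = 42.55 J.
Photons incident: 42.55 / 6.513e-19 = 6.533e19, i.e. 6.533e19/6.022e23 = 1.085e-4 mol.
Product formed: 0.25 × 1.085e-4 = 2.713e-5 mol.
Rate: 2.713e-5 / 7140 s = 3.8e-9 mol s⁻¹.

3.8e-9 mol s⁻¹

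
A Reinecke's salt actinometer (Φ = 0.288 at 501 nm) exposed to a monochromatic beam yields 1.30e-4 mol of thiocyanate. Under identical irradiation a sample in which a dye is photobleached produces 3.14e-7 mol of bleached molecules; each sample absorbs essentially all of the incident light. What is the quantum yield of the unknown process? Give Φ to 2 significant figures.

Φ = 7.0e-4

Photons absorbed by the actinometer: 1.30e-4 / 0.288 = 4.514e-4 mol.
Φ(unknown) = 3.14e-7 / 4.514e-4 = 7.0e-4.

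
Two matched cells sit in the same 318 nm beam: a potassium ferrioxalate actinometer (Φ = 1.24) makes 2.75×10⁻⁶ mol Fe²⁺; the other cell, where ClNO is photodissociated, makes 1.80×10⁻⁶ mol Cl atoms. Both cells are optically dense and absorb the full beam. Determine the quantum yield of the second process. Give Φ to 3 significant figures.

Φ = 0.812

Photons absorbed by the actinometer: 2.75×10⁻⁶ / 1.24 = 2.218×10⁻⁶ mol.
Φ(unknown) = 1.80×10⁻⁶ / 2.218×10⁻⁶ = 0.812.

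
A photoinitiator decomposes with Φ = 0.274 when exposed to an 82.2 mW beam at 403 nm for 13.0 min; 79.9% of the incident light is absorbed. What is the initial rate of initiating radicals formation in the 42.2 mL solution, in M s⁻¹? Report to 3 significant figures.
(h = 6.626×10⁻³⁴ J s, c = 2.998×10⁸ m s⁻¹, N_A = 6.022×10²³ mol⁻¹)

Photon energy at 403 nm: hc/λ = (6.626×10⁻³⁴)(2.998×10⁸)/(403×10⁻⁹) = 4.929×10⁻¹⁹ J.
Energy delivered: (82.2 mW)(780 s) = 64.12 J.
Photons incident: 64.12 / 4.929×10⁻¹⁹ = 1.301×10²⁰, i.e. 1.301×10²⁰/6.022×10²³ = 2.160×10⁻⁴ mol.
Photons absorbed: 0.799 × 2.160×10⁻⁴ = 1.726×10⁻⁴ mol.
Product formed: 0.274 × 1.726×10⁻⁴ = 4.729×10⁻⁵ mol.
Rate: 4.729×10⁻⁵ mol / (780 s × 0.0422 L) = 1.44×10⁻⁶ M s⁻¹.

1.44×10⁻⁶ M s⁻¹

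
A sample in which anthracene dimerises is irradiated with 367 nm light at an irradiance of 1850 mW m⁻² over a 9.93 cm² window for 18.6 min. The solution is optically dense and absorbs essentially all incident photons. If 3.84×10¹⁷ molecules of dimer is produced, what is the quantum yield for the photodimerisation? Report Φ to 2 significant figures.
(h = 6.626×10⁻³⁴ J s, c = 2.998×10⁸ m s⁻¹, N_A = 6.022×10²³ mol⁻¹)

Φ = 0.10

Product: 3.84×10¹⁷ / 6.022×10²³ = 6.377×10⁻⁷ mol.
Photon energy at 367 nm: hc/λ = (6.626×10⁻³⁴)(2.998×10⁸)/(367×10⁻⁹) = 5.413×10⁻¹⁹ J.
Energy delivered: (1850 mW m⁻²)(9.93×10⁻⁴ m²)(1116 s) = 2.050 J.
Photons incident: 2.050 / 5.413×10⁻¹⁹ = 3.787×10¹⁸, i.e. 3.787×10¹⁸/6.022×10²³ = 6.289×10⁻⁶ mol.
Φ = 6.377×10⁻⁷ mol / 6.289×10⁻⁶ mol photons = 0.10.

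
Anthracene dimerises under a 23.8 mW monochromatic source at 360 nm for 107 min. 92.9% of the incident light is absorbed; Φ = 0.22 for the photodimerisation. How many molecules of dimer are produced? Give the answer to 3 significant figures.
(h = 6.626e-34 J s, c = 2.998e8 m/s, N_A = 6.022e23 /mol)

Photon energy at 360 nm: hc/λ = (6.626e-34)(2.998e8)/(360e-9) = 5.518e-19 J.
Energy delivered: (23.8 mW)(6420 s) = 152.8 J.
Photons incident: 152.8 / 5.518e-19 = 2.769e20, i.e. 2.769e20/6.022e23 = 4.598e-4 mol.
Photons absorbed: 0.929 × 4.598e-4 = 4.272e-4 mol.
Product: Φ × n_abs = 0.22 × 4.272e-4 = 9.398e-5 mol.
As a count: 9.398e-5 × 6.022e23 = 5.66e19.

5.66e19 molecules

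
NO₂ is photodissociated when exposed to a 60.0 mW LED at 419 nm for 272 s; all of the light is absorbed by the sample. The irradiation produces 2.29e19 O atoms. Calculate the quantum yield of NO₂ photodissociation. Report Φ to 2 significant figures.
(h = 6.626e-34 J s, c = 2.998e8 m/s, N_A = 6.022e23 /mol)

Product: 2.29e19 / 6.022e23 = 3.803e-5 mol.
Photon energy at 419 nm: hc/λ = (6.626e-34)(2.998e8)/(419e-9) = 4.741e-19 J.
Energy delivered: (60.0 mW)(272 s) = 16.32 J.
Photons incident: 16.32 / 4.741e-19 = 3.442e19, i.e. 3.442e19/6.022e23 = 5.716e-5 mol.
Φ = 3.803e-5 mol / 5.716e-5 mol photons = 0.67.

Φ = 0.67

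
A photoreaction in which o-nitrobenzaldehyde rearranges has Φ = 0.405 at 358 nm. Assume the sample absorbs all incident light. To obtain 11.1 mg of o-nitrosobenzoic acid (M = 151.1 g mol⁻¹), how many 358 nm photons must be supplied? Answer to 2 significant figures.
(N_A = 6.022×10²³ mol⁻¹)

Product: 11.1 mg / 151.1 g mol⁻¹ = 7.346×10⁻⁵ mol.
Photons that must be absorbed: 7.346×10⁻⁵ / 0.405 = 1.814×10⁻⁴ mol.
Photon count: 1.814×10⁻⁴ × 6.022×10²³ = 1.1×10²⁰.

1.1×10²⁰ photons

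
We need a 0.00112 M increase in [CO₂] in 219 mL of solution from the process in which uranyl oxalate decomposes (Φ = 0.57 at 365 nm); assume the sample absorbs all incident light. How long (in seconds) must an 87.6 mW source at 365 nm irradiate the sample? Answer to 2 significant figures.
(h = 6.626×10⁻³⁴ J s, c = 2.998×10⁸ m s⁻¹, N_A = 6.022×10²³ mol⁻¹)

Product: (0.00112 M)(0.219 L) = 2.453×10⁻⁴ mol.
Photons that must be absorbed: 2.453×10⁻⁴ / 0.57 = 4.304×10⁻⁴ mol.
Photon energy: hc/λ = 5.442×10⁻¹⁹ J; per mole, 3.277×10⁵ J mol⁻¹.
Energy required: 4.304×10⁻⁴ × 3.277×10⁵ = 141.0 J.
Time: 141.0 J / 0.0876 W = 1600 s.

t ≈ 1600 s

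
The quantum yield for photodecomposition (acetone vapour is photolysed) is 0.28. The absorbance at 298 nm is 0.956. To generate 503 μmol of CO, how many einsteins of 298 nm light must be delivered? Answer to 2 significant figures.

0.0020 einstein

Product: 503 μmol = 5.03e-4 mol.
Photons that must be absorbed: 5.03e-4 / 0.28 = 0.001796 mol.
Fraction absorbed: 1 − 10^(−0.956) = 0.8893.
Incident photons needed: 0.001796 / 0.8893 = 0.002020 mol.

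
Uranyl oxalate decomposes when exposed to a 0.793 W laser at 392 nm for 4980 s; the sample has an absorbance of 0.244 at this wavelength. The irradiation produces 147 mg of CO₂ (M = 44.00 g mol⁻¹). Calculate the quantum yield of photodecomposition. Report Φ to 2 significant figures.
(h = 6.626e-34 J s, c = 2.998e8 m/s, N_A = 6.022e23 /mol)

Φ = 0.60

Product: 147 mg / 44.00 g mol⁻¹ = 0.003341 mol.
Photon energy at 392 nm: hc/λ = (6.626e-34)(2.998e8)/(392e-9) = 5.068e-19 J.
Energy delivered: (0.793 W)(4980 s) = 3949 J.
Photons incident: 3949 / 5.068e-19 = 7.792e21, i.e. 7.792e21/6.022e23 = 0.01294 mol.
Fraction absorbed: 1 − 10^(−0.244) = 0.4298.
Photons absorbed: 0.4298 × 0.01294 = 0.005562 mol.
Φ = 0.003341 mol / 0.005562 mol photons = 0.60.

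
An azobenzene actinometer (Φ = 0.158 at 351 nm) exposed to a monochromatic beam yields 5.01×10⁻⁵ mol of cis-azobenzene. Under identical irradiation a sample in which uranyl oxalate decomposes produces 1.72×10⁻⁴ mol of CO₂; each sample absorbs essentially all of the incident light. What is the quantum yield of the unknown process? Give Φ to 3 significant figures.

Photons absorbed by the actinometer: 5.01×10⁻⁵ / 0.158 = 3.171×10⁻⁴ mol.
Φ(unknown) = 1.72×10⁻⁴ / 3.171×10⁻⁴ = 0.542.

Φ = 0.542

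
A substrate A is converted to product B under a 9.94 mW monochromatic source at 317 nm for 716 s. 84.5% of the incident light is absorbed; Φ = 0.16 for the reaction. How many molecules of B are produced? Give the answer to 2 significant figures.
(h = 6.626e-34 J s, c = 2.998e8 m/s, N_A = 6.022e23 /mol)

Photon energy at 317 nm: hc/λ = (6.626e-34)(2.998e8)/(317e-9) = 6.266e-19 J.
Energy delivered: (9.94 mW)(716 s) = 7.117 J.
Photons incident: 7.117 / 6.266e-19 = 1.136e19, i.e. 1.136e19/6.022e23 = 1.886e-5 mol.
Photons absorbed: 0.845 × 1.886e-5 = 1.594e-5 mol.
Product: Φ × n_abs = 0.16 × 1.594e-5 = 2.550e-6 mol.
As a count: 2.550e-6 × 6.022e23 = 1.5e18.

1.5e18 molecules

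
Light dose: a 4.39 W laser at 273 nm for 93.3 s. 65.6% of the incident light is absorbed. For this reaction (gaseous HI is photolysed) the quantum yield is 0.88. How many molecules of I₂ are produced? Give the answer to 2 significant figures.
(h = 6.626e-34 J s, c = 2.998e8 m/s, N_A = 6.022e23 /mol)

3.2e20 molecules

Photon energy at 273 nm: hc/λ = (6.626e-34)(2.998e8)/(273e-9) = 7.276e-19 J.
Energy delivered: (4.39 W)(93.3 s) = 409.6 J.
Photons incident: 409.6 / 7.276e-19 = 5.629e20, i.e. 5.629e20/6.022e23 = 9.347e-4 mol.
Photons absorbed: 0.656 × 9.347e-4 = 6.132e-4 mol.
Product: Φ × n_abs = 0.88 × 6.132e-4 = 5.396e-4 mol.
As a count: 5.396e-4 × 6.022e23 = 3.2e20.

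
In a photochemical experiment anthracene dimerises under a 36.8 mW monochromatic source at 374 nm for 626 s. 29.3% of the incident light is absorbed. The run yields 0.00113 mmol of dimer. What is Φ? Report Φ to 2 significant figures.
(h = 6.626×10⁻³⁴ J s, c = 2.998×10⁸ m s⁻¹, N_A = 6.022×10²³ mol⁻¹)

Φ = 0.054

Product: 0.00113 mmol = 1.13×10⁻⁶ mol.
Photon energy at 374 nm: hc/λ = (6.626×10⁻³⁴)(2.998×10⁸)/(374×10⁻⁹) = 5.311×10⁻¹⁹ J.
Energy delivered: (36.8 mW)(626 s) = 23.04 J.
Photons incident: 23.04 / 5.311×10⁻¹⁹ = 4.338×10¹⁹, i.e. 4.338×10¹⁹/6.022×10²³ = 7.204×10⁻⁵ mol.
Photons absorbed: 0.293 × 7.204×10⁻⁵ = 2.111×10⁻⁵ mol.
Φ = 1.13×10⁻⁶ mol / 2.111×10⁻⁵ mol photons = 0.054.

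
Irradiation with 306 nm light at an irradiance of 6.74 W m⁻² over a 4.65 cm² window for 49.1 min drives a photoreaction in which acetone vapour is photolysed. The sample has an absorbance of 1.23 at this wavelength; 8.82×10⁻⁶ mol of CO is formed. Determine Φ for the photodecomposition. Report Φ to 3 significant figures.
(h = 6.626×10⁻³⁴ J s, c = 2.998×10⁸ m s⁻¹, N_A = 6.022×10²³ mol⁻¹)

Φ = 0.397

Photon energy at 306 nm: hc/λ = (6.626×10⁻³⁴)(2.998×10⁸)/(306×10⁻⁹) = 6.492×10⁻¹⁹ J.
Energy delivered: (6.74 W m⁻²)(4.65×10⁻⁴ m²)(2946 s) = 9.233 J.
Photons incident: 9.233 / 6.492×10⁻¹⁹ = 1.422×10¹⁹, i.e. 1.422×10¹⁹/6.022×10²³ = 2.361×10⁻⁵ mol.
Fraction absorbed: 1 − 10^(−1.23) = 0.9411.
Photons absorbed: 0.9411 × 2.361×10⁻⁵ = 2.222×10⁻⁵ mol.
Φ = 8.82×10⁻⁶ mol / 2.222×10⁻⁵ mol photons = 0.397.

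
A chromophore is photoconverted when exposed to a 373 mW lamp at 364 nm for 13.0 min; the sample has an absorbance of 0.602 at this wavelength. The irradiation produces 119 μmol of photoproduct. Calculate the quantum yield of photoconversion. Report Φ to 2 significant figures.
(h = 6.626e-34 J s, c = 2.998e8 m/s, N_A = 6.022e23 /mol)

Φ = 0.18

Product: 119 μmol = 1.19e-4 mol.
Photon energy at 364 nm: hc/λ = (6.626e-34)(2.998e8)/(364e-9) = 5.457e-19 J.
Energy delivered: (373 mW)(780 s) = 290.9 J.
Photons incident: 290.9 / 5.457e-19 = 5.331e20, i.e. 5.331e20/6.022e23 = 8.853e-4 mol.
Fraction absorbed: 1 − 10^(−0.602) = 0.7500.
Photons absorbed: 0.7500 × 8.853e-4 = 6.640e-4 mol.
Φ = 1.19e-4 mol / 6.640e-4 mol photons = 0.18.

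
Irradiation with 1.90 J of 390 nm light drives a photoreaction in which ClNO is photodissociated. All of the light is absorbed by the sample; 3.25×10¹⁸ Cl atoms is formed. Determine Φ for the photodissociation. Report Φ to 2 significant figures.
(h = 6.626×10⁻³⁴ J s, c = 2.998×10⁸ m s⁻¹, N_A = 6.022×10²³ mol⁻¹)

Φ = 0.87

Product: 3.25×10¹⁸ / 6.022×10²³ = 5.397×10⁻⁶ mol.
Photon energy at 390 nm: hc/λ = (6.626×10⁻³⁴)(2.998×10⁸)/(390×10⁻⁹) = 5.094×10⁻¹⁹ J.
Photons incident: 1.90 / 5.094×10⁻¹⁹ = 3.730×10¹⁸, i.e. 3.730×10¹⁸/6.022×10²³ = 6.194×10⁻⁶ mol.
Φ = 5.397×10⁻⁶ mol / 6.194×10⁻⁶ mol photons = 0.87.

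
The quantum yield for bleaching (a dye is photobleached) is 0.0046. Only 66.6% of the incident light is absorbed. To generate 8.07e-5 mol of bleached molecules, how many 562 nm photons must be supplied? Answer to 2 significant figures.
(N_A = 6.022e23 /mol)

1.6e22 photons

Photons that must be absorbed: 8.07e-5 / 0.0046 = 0.01754 mol.
Incident photons needed: 0.01754 / 0.666 = 0.02634 mol.
Photon count: 0.02634 × 6.022e23 = 1.6e22.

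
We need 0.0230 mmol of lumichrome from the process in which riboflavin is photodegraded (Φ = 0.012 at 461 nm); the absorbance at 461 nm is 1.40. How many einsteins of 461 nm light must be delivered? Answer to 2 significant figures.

Product: 0.0230 mmol = 2.30×10⁻⁵ mol.
Photons that must be absorbed: 2.30×10⁻⁵ / 0.012 = 0.001917 mol.
Fraction absorbed: 1 − 10^(−1.40) = 0.9602.
Incident photons needed: 0.001917 / 0.9602 = 0.001996 mol.

0.0020 einstein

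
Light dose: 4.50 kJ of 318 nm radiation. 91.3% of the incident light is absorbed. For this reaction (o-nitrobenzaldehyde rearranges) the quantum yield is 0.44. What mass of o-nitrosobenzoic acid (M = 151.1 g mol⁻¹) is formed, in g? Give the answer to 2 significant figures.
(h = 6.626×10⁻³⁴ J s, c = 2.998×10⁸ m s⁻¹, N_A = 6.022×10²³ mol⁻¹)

0.73 g

Photon energy at 318 nm: hc/λ = (6.626×10⁻³⁴)(2.998×10⁸)/(318×10⁻⁹) = 6.247×10⁻¹⁹ J.
Incident energy: 4.50 kJ = 4500 J.
Photons incident: 4500 / 6.247×10⁻¹⁹ = 7.203×10²¹, i.e. 7.203×10²¹/6.022×10²³ = 0.01196 mol.
Photons absorbed: 0.913 × 0.01196 = 0.01092 mol.
Product: Φ × n_abs = 0.44 × 0.01092 = 0.004805 mol.
Mass: 0.004805 × 151.1 = 0.7260 g = 0.73 g.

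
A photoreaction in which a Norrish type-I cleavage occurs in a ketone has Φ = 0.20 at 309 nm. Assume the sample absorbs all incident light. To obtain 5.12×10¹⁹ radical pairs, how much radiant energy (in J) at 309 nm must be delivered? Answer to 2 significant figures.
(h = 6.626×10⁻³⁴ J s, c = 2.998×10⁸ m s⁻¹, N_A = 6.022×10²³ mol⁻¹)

160 J

Product: 5.12×10¹⁹ / 6.022×10²³ = 8.502×10⁻⁵ mol.
Photons that must be absorbed: 8.502×10⁻⁵ / 0.20 = 4.251×10⁻⁴ mol.
Photon energy: hc/λ = 6.429×10⁻¹⁹ J; per mole, 3.872×10⁵ J mol⁻¹.
Energy required: 4.251×10⁻⁴ × 3.872×10⁵ = 160 J.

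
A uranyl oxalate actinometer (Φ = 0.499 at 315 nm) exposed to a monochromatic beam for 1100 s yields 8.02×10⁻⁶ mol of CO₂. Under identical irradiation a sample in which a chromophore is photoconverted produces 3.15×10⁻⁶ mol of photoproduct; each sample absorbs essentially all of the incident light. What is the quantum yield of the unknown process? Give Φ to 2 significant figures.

Photons absorbed by the actinometer: 8.02×10⁻⁶ / 0.499 = 1.607×10⁻⁵ mol.
Φ(unknown) = 3.15×10⁻⁶ / 1.607×10⁻⁵ = 0.20.

Φ = 0.20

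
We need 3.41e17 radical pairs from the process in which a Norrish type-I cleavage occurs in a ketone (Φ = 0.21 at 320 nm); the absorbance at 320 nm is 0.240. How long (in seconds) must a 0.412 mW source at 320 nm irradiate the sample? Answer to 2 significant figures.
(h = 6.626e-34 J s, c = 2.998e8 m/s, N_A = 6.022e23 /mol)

Product: 3.41e17 / 6.022e23 = 5.663e-7 mol.
Photons that must be absorbed: 5.663e-7 / 0.21 = 2.697e-6 mol.
Fraction absorbed: 1 − 10^(−0.240) = 0.4246.
Incident photons needed: 2.697e-6 / 0.4246 = 6.352e-6 mol.
Photon energy: hc/λ = 6.208e-19 J; per mole, 3.738e5 J mol⁻¹.
Energy required: 6.352e-6 × 3.738e5 = 2.374 J.
Time: 2.374 J / 0.000412 W = 5800 s.

t ≈ 5800 s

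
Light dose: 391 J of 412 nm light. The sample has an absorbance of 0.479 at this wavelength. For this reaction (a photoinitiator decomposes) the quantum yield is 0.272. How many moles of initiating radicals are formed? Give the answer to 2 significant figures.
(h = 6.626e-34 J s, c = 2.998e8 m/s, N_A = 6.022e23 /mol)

Photon energy at 412 nm: hc/λ = (6.626e-34)(2.998e8)/(412e-9) = 4.822e-19 J.
Photons incident: 391 / 4.822e-19 = 8.109e20, i.e. 8.109e20/6.022e23 = 0.001347 mol.
Fraction absorbed: 1 − 10^(−0.479) = 0.6681.
Photons absorbed: 0.6681 × 0.001347 = 8.999e-4 mol.
Product: Φ × n_abs = 0.272 × 8.999e-4 = 2.448e-4 mol.

2.4e-4 mol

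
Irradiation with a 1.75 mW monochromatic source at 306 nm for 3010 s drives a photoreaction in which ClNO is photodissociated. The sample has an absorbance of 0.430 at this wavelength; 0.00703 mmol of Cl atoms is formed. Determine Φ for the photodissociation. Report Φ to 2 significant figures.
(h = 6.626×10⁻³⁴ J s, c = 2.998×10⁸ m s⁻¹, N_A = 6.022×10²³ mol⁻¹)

Product: 0.00703 mmol = 7.03×10⁻⁶ mol.
Photon energy at 306 nm: hc/λ = (6.626×10⁻³⁴)(2.998×10⁸)/(306×10⁻⁹) = 6.492×10⁻¹⁹ J.
Energy delivered: (1.75 mW)(3010 s) = 5.268 J.
Photons incident: 5.268 / 6.492×10⁻¹⁹ = 8.115×10¹⁸, i.e. 8.115×10¹⁸/6.022×10²³ = 1.348×10⁻⁵ mol.
Fraction absorbed: 1 − 10^(−0.430) = 0.6285.
Photons absorbed: 0.6285 × 1.348×10⁻⁵ = 8.472×10⁻⁶ mol.
Φ = 7.03×10⁻⁶ mol / 8.472×10⁻⁶ mol photons = 0.83.

Φ = 0.83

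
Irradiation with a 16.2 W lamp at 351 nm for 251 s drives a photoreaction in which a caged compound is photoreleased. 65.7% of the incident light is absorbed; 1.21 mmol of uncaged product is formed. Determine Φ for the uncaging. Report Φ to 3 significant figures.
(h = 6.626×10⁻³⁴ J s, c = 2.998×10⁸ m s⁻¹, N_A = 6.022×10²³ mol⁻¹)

Product: 1.21 mmol = 0.00121 mol.
Photon energy at 351 nm: hc/λ = (6.626×10⁻³⁴)(2.998×10⁸)/(351×10⁻⁹) = 5.659×10⁻¹⁹ J.
Energy delivered: (16.2 W)(251 s) = 4066 J.
Photons incident: 4066 / 5.659×10⁻¹⁹ = 7.185×10²¹, i.e. 7.185×10²¹/6.022×10²³ = 0.01193 mol.
Photons absorbed: 0.657 × 0.01193 = 0.007838 mol.
Φ = 0.00121 mol / 0.007838 mol photons = 0.154.

Φ = 0.154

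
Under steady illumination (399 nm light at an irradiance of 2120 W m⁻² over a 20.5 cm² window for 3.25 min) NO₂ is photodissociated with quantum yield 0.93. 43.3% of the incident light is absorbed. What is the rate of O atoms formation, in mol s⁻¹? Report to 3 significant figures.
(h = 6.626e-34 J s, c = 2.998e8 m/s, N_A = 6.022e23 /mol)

5.84e-6 mol s⁻¹

Photon energy at 399 nm: hc/λ = (6.626e-34)(2.998e8)/(399e-9) = 4.979e-19 J.
Energy delivered: (2120 W m⁻²)(20.5e-4 m²)(195 s) = 847.5 J.
Photons incident: 847.5 / 4.979e-19 = 1.702e21, i.e. 1.702e21/6.022e23 = 0.002826 mol.
Photons absorbed: 0.433 × 0.002826 = 0.001224 mol.
Product formed: 0.93 × 0.001224 = 0.001138 mol.
Rate: 0.001138 / 195 s = 5.84e-6 mol s⁻¹.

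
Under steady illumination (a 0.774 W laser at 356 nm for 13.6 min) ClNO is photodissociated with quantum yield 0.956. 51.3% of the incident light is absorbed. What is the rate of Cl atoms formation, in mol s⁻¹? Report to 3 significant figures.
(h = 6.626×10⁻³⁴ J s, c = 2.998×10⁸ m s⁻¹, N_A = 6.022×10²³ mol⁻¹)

1.13×10⁻⁶ mol s⁻¹

Photon energy at 356 nm: hc/λ = (6.626×10⁻³⁴)(2.998×10⁸)/(356×10⁻⁹) = 5.580×10⁻¹⁹ J.
Energy delivered: (0.774 W)(816 s) = 631.6 J.
Photons incident: 631.6 / 5.580×10⁻¹⁹ = 1.132×10²¹, i.e. 1.132×10²¹/6.022×10²³ = 0.001880 mol.
Photons absorbed: 0.513 × 0.001880 = 9.644×10⁻⁴ mol.
Product formed: 0.956 × 9.644×10⁻⁴ = 9.220×10⁻⁴ mol.
Rate: 9.220×10⁻⁴ / 816 s = 1.13×10⁻⁶ mol s⁻¹.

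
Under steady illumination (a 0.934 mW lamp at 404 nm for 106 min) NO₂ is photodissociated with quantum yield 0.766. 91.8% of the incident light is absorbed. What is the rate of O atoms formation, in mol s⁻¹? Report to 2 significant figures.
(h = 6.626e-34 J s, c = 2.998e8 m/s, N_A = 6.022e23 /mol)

2.2e-9 mol s⁻¹

Photon energy at 404 nm: hc/λ = (6.626e-34)(2.998e8)/(404e-9) = 4.917e-19 J.
Energy delivered: (0.934 mW)(6360 s) = 5.940 J.
Photons incident: 5.940 / 4.917e-19 = 1.208e19, i.e. 1.208e19/6.022e23 = 2.006e-5 mol.
Photons absorbed: 0.918 × 2.006e-5 = 1.842e-5 mol.
Product formed: 0.766 × 1.842e-5 = 1.411e-5 mol.
Rate: 1.411e-5 / 6360 s = 2.2e-9 mol s⁻¹.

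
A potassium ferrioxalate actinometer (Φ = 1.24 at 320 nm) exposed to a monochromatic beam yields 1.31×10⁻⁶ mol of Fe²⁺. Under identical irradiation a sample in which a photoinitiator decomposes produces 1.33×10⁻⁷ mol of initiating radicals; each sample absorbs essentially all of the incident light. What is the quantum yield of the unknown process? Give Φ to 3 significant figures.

Photons absorbed by the actinometer: 1.31×10⁻⁶ / 1.24 = 1.056×10⁻⁶ mol.
Φ(unknown) = 1.33×10⁻⁷ / 1.056×10⁻⁶ = 0.126.

Φ = 0.126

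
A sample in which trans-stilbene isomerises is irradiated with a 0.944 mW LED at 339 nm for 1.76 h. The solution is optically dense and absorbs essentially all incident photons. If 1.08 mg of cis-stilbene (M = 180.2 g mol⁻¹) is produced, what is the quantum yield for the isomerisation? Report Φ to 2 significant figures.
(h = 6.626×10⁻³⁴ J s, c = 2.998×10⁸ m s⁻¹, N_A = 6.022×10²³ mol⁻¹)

Φ = 0.35

Product: 1.08 mg / 180.2 g mol⁻¹ = 5.993×10⁻⁶ mol.
Photon energy at 339 nm: hc/λ = (6.626×10⁻³⁴)(2.998×10⁸)/(339×10⁻⁹) = 5.860×10⁻¹⁹ J.
Energy delivered: (0.944 mW)(6336 s) = 5.981 J.
Photons incident: 5.981 / 5.860×10⁻¹⁹ = 1.021×10¹⁹, i.e. 1.021×10¹⁹/6.022×10²³ = 1.695×10⁻⁵ mol.
Φ = 5.993×10⁻⁶ mol / 1.695×10⁻⁵ mol photons = 0.35.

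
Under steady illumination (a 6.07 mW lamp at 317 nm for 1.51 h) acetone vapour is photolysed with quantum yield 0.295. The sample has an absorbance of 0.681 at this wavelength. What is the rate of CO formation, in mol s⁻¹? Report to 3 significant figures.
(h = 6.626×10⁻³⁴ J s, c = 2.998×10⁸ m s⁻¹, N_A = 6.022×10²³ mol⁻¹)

Photon energy at 317 nm: hc/λ = (6.626×10⁻³⁴)(2.998×10⁸)/(317×10⁻⁹) = 6.266×10⁻¹⁹ J.
Energy delivered: (6.07 mW)(5436 s) = 33.00 J.
Photons incident: 33.00 / 6.266×10⁻¹⁹ = 5.267×10¹⁹, i.e. 5.267×10¹⁹/6.022×10²³ = 8.746×10⁻⁵ mol.
Fraction absorbed: 1 − 10^(−0.681) = 0.7916.
Photons absorbed: 0.7916 × 8.746×10⁻⁵ = 6.923×10⁻⁵ mol.
Product formed: 0.295 × 6.923×10⁻⁵ = 2.042×10⁻⁵ mol.
Rate: 2.042×10⁻⁵ / 5436 s = 3.76×10⁻⁹ mol s⁻¹.

3.76×10⁻⁹ mol s⁻¹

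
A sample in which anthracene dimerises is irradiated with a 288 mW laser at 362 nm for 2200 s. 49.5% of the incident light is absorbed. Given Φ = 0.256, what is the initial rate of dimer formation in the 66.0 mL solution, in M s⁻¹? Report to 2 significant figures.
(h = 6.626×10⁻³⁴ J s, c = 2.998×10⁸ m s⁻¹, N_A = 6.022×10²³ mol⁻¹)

Photon energy at 362 nm: hc/λ = (6.626×10⁻³⁴)(2.998×10⁸)/(362×10⁻⁹) = 5.487×10⁻¹⁹ J.
Energy delivered: (288 mW)(2200 s) = 633.6 J.
Photons incident: 633.6 / 5.487×10⁻¹⁹ = 1.155×10²¹, i.e. 1.155×10²¹/6.022×10²³ = 0.001918 mol.
Photons absorbed: 0.495 × 0.001918 = 9.494×10⁻⁴ mol.
Product formed: 0.256 × 9.494×10⁻⁴ = 2.430×10⁻⁴ mol.
Rate: 2.430×10⁻⁴ mol / (2200 s × 0.066 L) = 1.7×10⁻⁶ M s⁻¹.

1.7×10⁻⁶ M s⁻¹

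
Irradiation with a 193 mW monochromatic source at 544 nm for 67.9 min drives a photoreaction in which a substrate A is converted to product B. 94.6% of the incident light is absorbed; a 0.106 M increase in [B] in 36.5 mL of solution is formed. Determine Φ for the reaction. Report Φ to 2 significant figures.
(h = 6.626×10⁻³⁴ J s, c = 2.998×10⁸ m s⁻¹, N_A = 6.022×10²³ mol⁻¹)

Product: (0.106 M)(0.0365 L) = 0.003869 mol.
Photon energy at 544 nm: hc/λ = (6.626×10⁻³⁴)(2.998×10⁸)/(544×10⁻⁹) = 3.652×10⁻¹⁹ J.
Energy delivered: (193 mW)(4074 s) = 786.3 J.
Photons incident: 786.3 / 3.652×10⁻¹⁹ = 2.153×10²¹, i.e. 2.153×10²¹/6.022×10²³ = 0.003575 mol.
Photons absorbed: 0.946 × 0.003575 = 0.003382 mol.
Φ = 0.003869 mol / 0.003382 mol photons = 1.1.

Φ = 1.1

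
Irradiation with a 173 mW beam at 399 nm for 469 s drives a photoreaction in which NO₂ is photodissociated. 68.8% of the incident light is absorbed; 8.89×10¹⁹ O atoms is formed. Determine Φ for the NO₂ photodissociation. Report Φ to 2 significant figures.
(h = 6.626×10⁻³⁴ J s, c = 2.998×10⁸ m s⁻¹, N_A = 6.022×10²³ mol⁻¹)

Product: 8.89×10¹⁹ / 6.022×10²³ = 1.476×10⁻⁴ mol.
Photon energy at 399 nm: hc/λ = (6.626×10⁻³⁴)(2.998×10⁸)/(399×10⁻⁹) = 4.979×10⁻¹⁹ J.
Energy delivered: (173 mW)(469 s) = 81.14 J.
Photons incident: 81.14 / 4.979×10⁻¹⁹ = 1.630×10²⁰, i.e. 1.630×10²⁰/6.022×10²³ = 2.707×10⁻⁴ mol.
Photons absorbed: 0.688 × 2.707×10⁻⁴ = 1.862×10⁻⁴ mol.
Φ = 1.476×10⁻⁴ mol / 1.862×10⁻⁴ mol photons = 0.79.

Φ = 0.79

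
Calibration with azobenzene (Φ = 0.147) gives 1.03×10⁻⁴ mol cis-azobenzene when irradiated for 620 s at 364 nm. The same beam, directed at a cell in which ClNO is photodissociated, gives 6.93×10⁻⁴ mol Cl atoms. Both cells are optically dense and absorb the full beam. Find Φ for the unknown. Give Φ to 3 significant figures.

Photons absorbed by the actinometer: 1.03×10⁻⁴ / 0.147 = 7.007×10⁻⁴ mol.
Φ(unknown) = 6.93×10⁻⁴ / 7.007×10⁻⁴ = 0.989.

Φ = 0.989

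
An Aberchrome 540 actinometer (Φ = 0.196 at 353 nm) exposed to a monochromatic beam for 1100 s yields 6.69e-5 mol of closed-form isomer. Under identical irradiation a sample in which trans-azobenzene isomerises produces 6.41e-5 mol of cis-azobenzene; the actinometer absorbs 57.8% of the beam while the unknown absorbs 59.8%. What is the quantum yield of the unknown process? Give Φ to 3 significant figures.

Photons absorbed by the actinometer: 6.69e-5 / 0.196 = 3.413e-4 mol.
Incident flux: 3.413e-4 / 0.578 = 5.905e-4 einstein.
Absorbed by unknown: 0.598 × 5.905e-4 = 3.531e-4 mol.
Φ(unknown) = 6.41e-5 / 3.531e-4 = 0.182.

Φ = 0.182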